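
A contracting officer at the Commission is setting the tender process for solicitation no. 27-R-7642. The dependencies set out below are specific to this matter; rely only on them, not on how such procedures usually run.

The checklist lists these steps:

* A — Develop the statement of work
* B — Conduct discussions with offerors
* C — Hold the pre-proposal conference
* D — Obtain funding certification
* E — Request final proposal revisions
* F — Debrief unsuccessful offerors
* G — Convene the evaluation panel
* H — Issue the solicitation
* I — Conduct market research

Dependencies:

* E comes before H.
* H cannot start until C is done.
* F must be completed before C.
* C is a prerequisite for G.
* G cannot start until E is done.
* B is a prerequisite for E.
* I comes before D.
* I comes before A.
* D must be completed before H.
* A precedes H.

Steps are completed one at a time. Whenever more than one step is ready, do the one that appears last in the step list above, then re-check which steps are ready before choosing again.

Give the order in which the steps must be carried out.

Nothing is required for I, F and B. I is listed later → I first.
D and A now also ready, so the ready set is {F, D, B, A}; F is listed later → F.
C now also ready, so the ready set is {D, C, B, A}; D is listed later → D.
C, B and A are all available; C is listed later → C.
Now B and A have their prerequisites met. B is listed later, so B next.
Now E and A have their prerequisites met. E is listed later, so E next.
Now G and A have their prerequisites met. G is listed later, so G next.
Next only A has its prerequisites met → A.
H is the only step now ready → H.

I → F → D → C → B → E → G → A → H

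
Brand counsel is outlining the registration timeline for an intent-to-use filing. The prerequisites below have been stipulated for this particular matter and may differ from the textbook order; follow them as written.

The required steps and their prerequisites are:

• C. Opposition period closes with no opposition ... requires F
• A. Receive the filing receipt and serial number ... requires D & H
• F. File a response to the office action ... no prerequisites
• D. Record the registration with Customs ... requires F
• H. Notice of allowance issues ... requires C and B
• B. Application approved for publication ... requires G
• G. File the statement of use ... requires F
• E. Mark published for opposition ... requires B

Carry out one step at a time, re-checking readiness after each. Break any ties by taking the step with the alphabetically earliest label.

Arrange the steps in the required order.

Only F has no prerequisites, so it is first.
Ready: C, D and G. C has the earlier label → C.
D and G are both available; D has the earlier label → D.
G needed F, now all done → G.
B is the only step now ready → B.
E and H are both available; E has the earlier label → E.
H needed B and C, now all done → H.
That leaves A as the only ready step → A.

F, C, D, G, B, E, H, A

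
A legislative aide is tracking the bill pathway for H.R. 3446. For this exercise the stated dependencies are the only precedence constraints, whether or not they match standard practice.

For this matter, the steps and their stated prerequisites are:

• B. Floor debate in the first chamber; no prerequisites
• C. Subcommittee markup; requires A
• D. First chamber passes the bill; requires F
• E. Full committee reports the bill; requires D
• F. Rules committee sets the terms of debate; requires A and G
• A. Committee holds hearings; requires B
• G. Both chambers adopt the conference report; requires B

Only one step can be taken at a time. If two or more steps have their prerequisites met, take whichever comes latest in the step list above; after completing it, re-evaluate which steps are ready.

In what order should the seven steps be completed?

Only B has no prerequisites, so it is first.
Ready: G and A. G is listed later → G.
That leaves A as the only ready step → A.
Now F and C have their prerequisites met. F is listed later, so F next.
D now also ready, so the ready set is {D, C}; D is listed later → D.
E now also ready, so the ready set is {E, C}; E is listed later → E.
Next only C has its prerequisites met → C.

B, G, A, F, D, E, C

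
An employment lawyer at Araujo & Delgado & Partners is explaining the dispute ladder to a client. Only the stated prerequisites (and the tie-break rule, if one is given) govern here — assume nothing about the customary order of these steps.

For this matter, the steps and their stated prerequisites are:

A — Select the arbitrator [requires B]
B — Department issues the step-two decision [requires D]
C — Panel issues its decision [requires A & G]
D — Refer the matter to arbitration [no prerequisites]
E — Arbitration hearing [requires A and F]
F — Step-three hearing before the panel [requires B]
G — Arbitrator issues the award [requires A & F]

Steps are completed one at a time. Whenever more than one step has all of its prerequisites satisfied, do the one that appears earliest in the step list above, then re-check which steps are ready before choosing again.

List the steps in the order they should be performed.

D → B → A → F → E → G → C

D is the only step with nothing outstanding, so it goes first.
That leaves B as the only ready step → B.
Ready: A and F. A is listed earlier → A.
F needed B, now all done → F.
Now E and G have their prerequisites met. E is listed earlier, so E next.
G needed A and F, now all done → G.
That leaves C as the only ready step → C.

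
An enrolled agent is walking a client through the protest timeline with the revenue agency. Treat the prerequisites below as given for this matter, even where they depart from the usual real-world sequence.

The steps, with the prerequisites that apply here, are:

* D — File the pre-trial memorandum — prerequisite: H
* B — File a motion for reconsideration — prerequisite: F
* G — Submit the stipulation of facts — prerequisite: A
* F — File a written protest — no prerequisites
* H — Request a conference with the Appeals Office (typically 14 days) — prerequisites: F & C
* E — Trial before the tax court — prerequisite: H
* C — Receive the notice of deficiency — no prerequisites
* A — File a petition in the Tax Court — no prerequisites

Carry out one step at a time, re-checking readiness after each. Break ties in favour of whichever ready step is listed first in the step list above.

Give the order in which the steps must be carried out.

F, C and A have no prerequisites; F is listed earlier, so F is first.
Ready: B, C and A. B is listed earlier → B.
C and A are both available; C is listed earlier → C.
H now also ready, so the ready set is {H, A}; H is listed earlier → H.
D and E now also ready, so the ready set is {D, E, A}; D is listed earlier → D.
E and A are both available; E is listed earlier → E.
That leaves A as the only ready step → A.
Next only G has its prerequisites met → G.

F B C H D E A G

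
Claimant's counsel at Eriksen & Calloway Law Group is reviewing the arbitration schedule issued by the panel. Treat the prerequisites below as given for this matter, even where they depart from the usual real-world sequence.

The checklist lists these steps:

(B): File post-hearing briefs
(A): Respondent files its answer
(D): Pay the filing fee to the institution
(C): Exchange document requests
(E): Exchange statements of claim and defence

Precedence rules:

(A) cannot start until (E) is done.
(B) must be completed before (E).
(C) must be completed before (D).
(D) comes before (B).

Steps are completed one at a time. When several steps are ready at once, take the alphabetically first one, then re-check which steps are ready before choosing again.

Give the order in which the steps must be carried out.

(C) is the only step with nothing outstanding, so it goes first.
That leaves (D) as the only ready step → (D).
Next only (B) has its prerequisites met → (B).
That leaves (E) as the only ready step → (E).
(A) needed (E), now all done → (A).

(C), (D), (B), (E), (A)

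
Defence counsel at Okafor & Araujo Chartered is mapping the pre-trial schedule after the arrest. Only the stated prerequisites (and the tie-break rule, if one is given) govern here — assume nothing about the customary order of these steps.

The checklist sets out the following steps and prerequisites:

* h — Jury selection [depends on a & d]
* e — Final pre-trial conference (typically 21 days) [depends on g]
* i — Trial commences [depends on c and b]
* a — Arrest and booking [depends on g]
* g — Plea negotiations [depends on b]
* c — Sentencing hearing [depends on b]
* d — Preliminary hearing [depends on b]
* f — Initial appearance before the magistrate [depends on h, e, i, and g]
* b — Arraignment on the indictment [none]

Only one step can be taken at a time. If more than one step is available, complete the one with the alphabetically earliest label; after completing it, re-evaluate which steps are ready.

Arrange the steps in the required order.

b, c, d, g, a, e, h, i, f

b has no prerequisites → b first.
Ready: c, d and g. c has the earlier label → c.
d, g and i are all available; d has the earlier label → d.
Ready: g and i. g has the earlier label → g.
Now a, e and i have their prerequisites met. a has the earlier label, so a next.
e, h and i are all available; e has the earlier label → e.
h and i are both available; h has the earlier label → h.
That leaves i as the only ready step → i.
That leaves f as the only ready step → f.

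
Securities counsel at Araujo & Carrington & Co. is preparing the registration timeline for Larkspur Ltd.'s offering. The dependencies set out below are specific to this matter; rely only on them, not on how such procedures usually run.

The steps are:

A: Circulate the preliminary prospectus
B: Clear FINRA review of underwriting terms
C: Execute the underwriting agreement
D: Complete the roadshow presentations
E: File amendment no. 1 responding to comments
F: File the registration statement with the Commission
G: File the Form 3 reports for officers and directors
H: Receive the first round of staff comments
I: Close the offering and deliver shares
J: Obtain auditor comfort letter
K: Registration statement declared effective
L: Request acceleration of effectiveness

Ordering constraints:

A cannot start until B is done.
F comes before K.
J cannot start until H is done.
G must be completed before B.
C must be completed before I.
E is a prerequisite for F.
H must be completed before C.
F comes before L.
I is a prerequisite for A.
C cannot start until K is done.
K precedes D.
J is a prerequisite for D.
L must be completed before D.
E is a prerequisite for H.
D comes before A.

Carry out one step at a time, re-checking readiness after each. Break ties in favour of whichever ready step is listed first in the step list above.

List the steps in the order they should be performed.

E and G have no prerequisites; E is listed earlier, so E is first.
F and H now also ready, so the ready set is {F, G, H}; F is listed earlier → F.
Now G, H, K and L have their prerequisites met. G is listed earlier, so G next.
B now also ready, so the ready set is {B, H, K, L}; B is listed earlier → B.
Now H, K and L have their prerequisites met. H is listed earlier, so H next.
J now also ready, so the ready set is {J, K, L}; J is listed earlier → J.
Ready: K and L. K is listed earlier → K.
C now also ready, so the ready set is {C, L}; C is listed earlier → C.
Now I and L have their prerequisites met. I is listed earlier, so I next.
L needed F, now all done → L.
D needed J, K and L, now all done → D.
That leaves A as the only ready step → A.

E → F → G → B → H → J → K → C → I → L → D → A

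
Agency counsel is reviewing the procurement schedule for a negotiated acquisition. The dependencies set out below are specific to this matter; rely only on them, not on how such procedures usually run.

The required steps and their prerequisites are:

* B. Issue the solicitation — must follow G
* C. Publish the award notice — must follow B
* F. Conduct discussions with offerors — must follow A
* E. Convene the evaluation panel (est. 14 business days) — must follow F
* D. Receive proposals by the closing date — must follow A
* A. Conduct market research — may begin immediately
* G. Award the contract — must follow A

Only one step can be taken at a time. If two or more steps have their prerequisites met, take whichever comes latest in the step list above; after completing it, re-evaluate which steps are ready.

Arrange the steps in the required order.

Only A has no prerequisites, so it is first.
Ready: G, D and F. G is listed later → G.
B now also ready, so the ready set is {D, F, B}; D is listed later → D.
F and B are both available; F is listed later → F.
E now also ready, so the ready set is {E, B}; E is listed later → E.
Next only B has its prerequisites met → B.
Next only C has its prerequisites met → C.

A, G, D, F, E, B, C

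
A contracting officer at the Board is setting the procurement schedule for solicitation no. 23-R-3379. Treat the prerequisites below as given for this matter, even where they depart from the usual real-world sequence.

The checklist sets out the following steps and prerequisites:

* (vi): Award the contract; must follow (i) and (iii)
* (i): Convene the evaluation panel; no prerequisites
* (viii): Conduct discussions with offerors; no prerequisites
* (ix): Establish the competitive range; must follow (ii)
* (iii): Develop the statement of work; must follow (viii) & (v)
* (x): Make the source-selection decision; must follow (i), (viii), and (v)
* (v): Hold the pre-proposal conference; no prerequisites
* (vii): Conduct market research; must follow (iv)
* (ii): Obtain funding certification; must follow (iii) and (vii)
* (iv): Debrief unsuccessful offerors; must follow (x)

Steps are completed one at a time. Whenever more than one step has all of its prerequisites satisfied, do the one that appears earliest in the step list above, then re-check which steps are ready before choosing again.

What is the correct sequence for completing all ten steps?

(i), (viii), (v), (iii), (vi), (x), (iv), (vii), (ii), (ix)

(i), (viii) and (v) have no prerequisites; (i) is listed earlier, so (i) is first.
(viii) and (v) are both available; (viii) is listed earlier → (viii).
That leaves (v) as the only ready step → (v).
(iii) and (x) are both available; (iii) is listed earlier → (iii).
Now (vi) and (x) have their prerequisites met. (vi) is listed earlier, so (vi) next.
Next only (x) has its prerequisites met → (x).
That leaves (iv) as the only ready step → (iv).
Next only (vii) has its prerequisites met → (vii).
(ii) needed (iii) and (vii), now all done → (ii).
That leaves (ix) as the only ready step → (ix).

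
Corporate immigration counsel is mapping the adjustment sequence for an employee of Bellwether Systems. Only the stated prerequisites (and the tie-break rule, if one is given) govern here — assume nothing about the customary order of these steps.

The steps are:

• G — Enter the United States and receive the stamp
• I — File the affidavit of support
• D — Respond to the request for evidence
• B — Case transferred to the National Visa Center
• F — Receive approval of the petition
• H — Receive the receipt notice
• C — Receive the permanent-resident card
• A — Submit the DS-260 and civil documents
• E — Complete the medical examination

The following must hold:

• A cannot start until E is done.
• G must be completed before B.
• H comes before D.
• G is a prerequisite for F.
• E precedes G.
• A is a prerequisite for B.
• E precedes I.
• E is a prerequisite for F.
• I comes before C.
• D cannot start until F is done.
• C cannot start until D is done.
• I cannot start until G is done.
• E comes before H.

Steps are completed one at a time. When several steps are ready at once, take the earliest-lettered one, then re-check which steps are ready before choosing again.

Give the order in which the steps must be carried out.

E → A → G → B → F → H → D → I → C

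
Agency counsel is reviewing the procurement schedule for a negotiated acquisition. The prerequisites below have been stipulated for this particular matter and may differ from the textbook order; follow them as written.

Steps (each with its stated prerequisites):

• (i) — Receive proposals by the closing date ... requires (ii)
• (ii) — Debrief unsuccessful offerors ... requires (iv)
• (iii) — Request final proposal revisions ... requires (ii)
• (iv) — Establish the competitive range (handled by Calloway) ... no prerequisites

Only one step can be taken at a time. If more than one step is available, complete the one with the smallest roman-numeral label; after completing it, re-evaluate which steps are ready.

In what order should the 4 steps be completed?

(iv) has no prerequisites → (iv) first.
That leaves (ii) as the only ready step → (ii).
Now (i) and (iii) have their prerequisites met. (i) has the earlier label, so (i) next.
(iii) needed (ii), now all done → (iii).

(iv), (ii), (i), (iii)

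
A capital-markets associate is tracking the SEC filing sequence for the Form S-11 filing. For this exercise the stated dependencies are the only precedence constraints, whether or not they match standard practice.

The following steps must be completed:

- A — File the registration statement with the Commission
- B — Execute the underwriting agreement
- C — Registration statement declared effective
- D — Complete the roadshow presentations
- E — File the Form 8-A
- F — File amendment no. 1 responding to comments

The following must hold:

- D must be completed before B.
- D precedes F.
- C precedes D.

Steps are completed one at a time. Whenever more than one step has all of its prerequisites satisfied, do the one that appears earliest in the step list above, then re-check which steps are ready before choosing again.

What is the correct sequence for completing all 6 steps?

A, C, D, B, E, F

Nothing is required for A, C and E. A is listed earlier → A first.
Now C and E have their prerequisites met. C is listed earlier, so C next.
D now also ready, so the ready set is {D, E}; D is listed earlier → D.
B, E and F are all available; B is listed earlier → B.
E and F are both available; E is listed earlier → E.
F is the only step now ready → F.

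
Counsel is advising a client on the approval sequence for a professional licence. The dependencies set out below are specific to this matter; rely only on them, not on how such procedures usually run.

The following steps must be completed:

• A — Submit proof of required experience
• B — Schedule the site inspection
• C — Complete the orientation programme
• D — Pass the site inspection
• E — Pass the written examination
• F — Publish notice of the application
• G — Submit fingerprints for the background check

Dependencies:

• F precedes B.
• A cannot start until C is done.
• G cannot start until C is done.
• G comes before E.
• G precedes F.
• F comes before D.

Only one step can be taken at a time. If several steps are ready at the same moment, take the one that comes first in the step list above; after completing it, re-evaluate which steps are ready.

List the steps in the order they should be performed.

C is the only step with nothing outstanding, so it goes first.
A and G are both available; A is listed earlier → A.
G is the only step now ready → G.
E and F are both available; E is listed earlier → E.
F needed G, now all done → F.
Ready: B and D. B is listed earlier → B.
D needed F, now all done → D.

C A G E F B D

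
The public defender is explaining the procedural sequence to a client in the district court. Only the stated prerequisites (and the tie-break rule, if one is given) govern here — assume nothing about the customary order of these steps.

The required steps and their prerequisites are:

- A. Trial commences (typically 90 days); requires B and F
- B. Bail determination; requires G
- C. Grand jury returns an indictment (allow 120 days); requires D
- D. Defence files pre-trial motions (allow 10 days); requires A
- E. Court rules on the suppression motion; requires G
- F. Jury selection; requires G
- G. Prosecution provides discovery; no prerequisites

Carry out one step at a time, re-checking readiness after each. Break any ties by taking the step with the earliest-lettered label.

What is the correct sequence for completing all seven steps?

G has no prerequisites → G first.
B, E and F are all available; B has the earlier label → B.
Ready: E and F. E has the earlier label → E.
F is the only step now ready → F.
That leaves A as the only ready step → A.
That leaves D as the only ready step → D.
C needed D, now all done → C.

G, B, E, F, A, D, C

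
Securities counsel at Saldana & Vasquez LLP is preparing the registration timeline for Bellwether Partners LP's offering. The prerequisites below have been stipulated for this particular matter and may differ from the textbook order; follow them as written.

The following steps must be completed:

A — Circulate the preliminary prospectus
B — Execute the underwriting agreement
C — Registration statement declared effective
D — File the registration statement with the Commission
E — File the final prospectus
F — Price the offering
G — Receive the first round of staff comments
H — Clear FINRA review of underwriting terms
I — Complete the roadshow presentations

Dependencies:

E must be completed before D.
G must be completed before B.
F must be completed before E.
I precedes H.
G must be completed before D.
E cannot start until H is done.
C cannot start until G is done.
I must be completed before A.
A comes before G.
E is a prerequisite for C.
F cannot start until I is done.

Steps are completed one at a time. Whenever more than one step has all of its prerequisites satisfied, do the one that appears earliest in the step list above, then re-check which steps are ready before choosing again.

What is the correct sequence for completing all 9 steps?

I is the only step with nothing outstanding, so it goes first.
Ready: A, F and H. A is listed earlier → A.
G now also ready, so the ready set is {F, G, H}; F is listed earlier → F.
G and H are both available; G is listed earlier → G.
Now B and H have their prerequisites met. B is listed earlier, so B next.
H needed I, now all done → H.
Next only E has its prerequisites met → E.
Ready: C and D. C is listed earlier → C.
D needed E and G, now all done → D.

I, A, F, G, B, H, E, C, D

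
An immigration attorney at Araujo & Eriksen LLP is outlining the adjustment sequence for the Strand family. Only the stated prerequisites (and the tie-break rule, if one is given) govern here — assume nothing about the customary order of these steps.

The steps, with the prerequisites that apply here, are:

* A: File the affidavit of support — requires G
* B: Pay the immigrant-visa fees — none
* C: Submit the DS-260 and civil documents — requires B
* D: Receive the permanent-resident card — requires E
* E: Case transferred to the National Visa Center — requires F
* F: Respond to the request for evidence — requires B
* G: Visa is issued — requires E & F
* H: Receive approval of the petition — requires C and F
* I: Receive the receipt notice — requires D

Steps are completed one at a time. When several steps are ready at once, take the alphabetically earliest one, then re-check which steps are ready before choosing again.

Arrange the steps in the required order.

B → C → F → E → D → G → A → H → I

B has no prerequisites → B first.
C and F are both available; C has the earlier label → C.
F needed B, now all done → F.
Ready: E and H. E has the earlier label → E.
D and G now also ready, so the ready set is {D, G, H}; D has the earlier label → D.
Now G, H and I have their prerequisites met. G has the earlier label, so G next.
Now A, H and I have their prerequisites met. A has the earlier label, so A next.
Now H and I have their prerequisites met. H has the earlier label, so H next.
I needed D, now all done → I.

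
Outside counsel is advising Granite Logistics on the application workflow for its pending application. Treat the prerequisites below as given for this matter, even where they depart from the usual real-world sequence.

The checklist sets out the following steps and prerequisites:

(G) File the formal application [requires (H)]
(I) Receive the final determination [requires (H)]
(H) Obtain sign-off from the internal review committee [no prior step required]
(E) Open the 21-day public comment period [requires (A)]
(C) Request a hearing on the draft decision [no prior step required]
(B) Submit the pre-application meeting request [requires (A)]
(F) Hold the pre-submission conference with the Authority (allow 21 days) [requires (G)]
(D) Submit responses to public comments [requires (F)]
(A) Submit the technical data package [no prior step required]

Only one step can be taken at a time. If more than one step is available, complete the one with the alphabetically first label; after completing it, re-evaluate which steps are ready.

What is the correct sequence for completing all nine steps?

Nothing is required for (A), (C) and (H). (A) has the earlier label → (A) first.
Ready: (B), (C), (E) and (H). (B) has the earlier label → (B).
(C), (E) and (H) are all available; (C) has the earlier label → (C).
Now (E) and (H) have their prerequisites met. (E) has the earlier label, so (E) next.
Next only (H) has its prerequisites met → (H).
Ready: (G) and (I). (G) has the earlier label → (G).
(F) and (I) are both available; (F) has the earlier label → (F).
(D) now also ready, so the ready set is {(D), (I)}; (D) has the earlier label → (D).
(I) needed (H), now all done → (I).

(A), (B), (C), (E), (H), (G), (F), (D), (I)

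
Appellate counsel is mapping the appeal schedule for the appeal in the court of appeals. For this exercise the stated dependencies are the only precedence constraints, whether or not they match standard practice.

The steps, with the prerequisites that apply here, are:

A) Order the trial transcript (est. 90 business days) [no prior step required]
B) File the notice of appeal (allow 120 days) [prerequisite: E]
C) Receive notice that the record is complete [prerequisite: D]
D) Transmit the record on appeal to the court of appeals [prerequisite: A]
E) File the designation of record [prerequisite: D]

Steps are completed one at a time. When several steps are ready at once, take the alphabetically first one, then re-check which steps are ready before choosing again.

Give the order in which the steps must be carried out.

A has no prerequisites → A first.
Next only D has its prerequisites met → D.
Now C and E have their prerequisites met. C has the earlier label, so C next.
E needed D, now all done → E.
B is the only step now ready → B.

A, D, C, E, B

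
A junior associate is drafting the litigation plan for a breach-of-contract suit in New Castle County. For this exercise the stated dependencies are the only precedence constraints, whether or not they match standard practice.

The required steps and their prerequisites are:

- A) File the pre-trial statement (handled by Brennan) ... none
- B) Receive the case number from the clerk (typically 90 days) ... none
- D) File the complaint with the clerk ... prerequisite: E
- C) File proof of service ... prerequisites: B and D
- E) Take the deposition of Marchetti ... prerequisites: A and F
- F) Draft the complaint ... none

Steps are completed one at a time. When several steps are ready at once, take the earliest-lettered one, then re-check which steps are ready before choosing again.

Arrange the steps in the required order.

Nothing is required for A, B and F. A has the earlier label → A first.
Now B and F have their prerequisites met. B has the earlier label, so B next.
Next only F has its prerequisites met → F.
E needed A and F, now all done → E.
D needed E, now all done → D.
C is the only step now ready → C.

A, B, F, E, D, C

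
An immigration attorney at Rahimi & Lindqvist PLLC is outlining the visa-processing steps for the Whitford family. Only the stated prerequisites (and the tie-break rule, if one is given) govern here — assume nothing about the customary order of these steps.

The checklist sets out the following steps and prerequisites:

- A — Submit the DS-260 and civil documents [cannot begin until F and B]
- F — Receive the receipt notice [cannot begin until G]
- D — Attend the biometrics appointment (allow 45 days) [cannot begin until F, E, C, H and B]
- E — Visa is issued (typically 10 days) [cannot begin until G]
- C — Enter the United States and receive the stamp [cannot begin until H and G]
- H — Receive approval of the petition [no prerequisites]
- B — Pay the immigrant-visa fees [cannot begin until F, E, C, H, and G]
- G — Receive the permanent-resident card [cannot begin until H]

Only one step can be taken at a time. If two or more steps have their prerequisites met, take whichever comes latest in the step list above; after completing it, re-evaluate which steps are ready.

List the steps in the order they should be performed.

H is the only step with nothing outstanding, so it goes first.
G is the only step now ready → G.
Now C, E and F have their prerequisites met. C is listed later, so C next.
E and F are both available; E is listed later → E.
F needed G, now all done → F.
Next only B has its prerequisites met → B.
D and A are both available; D is listed later → D.
A is the only step now ready → A.

H G C E F B D A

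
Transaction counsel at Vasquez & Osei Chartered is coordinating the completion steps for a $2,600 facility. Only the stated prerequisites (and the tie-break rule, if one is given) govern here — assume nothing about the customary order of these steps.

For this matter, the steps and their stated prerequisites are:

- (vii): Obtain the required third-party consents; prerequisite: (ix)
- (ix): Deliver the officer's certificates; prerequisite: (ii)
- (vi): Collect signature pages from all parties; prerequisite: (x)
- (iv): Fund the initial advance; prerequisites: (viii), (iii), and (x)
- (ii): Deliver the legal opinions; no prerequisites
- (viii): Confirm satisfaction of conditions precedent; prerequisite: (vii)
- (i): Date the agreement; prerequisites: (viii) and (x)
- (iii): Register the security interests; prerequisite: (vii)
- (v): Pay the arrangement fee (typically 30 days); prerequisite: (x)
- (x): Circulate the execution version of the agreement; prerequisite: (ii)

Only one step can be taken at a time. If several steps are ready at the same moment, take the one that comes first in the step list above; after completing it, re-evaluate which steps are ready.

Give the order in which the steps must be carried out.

(ii) → (ix) → (vii) → (viii) → (iii) → (x) → (vi) → (iv) → (i) → (v)

(ii) has no prerequisites → (ii) first.
(ix) and (x) are both available; (ix) is listed earlier → (ix).
Ready: (vii) and (x). (vii) is listed earlier → (vii).
Now (viii), (iii) and (x) have their prerequisites met. (viii) is listed earlier, so (viii) next.
Ready: (iii) and (x). (iii) is listed earlier → (iii).
(x) needed (ii), now all done → (x).
(vi), (iv), (i) and (v) are all available; (vi) is listed earlier → (vi).
(iv), (i) and (v) are all available; (iv) is listed earlier → (iv).
(i) and (v) are both available; (i) is listed earlier → (i).
(v) needed (x), now all done → (v).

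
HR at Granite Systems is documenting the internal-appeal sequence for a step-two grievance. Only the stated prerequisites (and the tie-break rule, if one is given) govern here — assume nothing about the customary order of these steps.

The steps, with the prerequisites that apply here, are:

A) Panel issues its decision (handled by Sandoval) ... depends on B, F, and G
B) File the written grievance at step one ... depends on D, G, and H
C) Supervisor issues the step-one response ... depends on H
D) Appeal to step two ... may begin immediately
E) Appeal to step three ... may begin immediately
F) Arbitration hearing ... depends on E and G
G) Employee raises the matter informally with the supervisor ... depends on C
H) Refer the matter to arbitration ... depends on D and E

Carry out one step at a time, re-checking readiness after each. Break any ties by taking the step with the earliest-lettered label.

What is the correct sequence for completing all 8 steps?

D E H C G B F A

Nothing is required for D and E. D has the earlier label → D first.
E is the only step now ready → E.
Next only H has its prerequisites met → H.
C is the only step now ready → C.
G needed C, now all done → G.
Now B and F have their prerequisites met. B has the earlier label, so B next.
That leaves F as the only ready step → F.
That leaves A as the only ready step → A.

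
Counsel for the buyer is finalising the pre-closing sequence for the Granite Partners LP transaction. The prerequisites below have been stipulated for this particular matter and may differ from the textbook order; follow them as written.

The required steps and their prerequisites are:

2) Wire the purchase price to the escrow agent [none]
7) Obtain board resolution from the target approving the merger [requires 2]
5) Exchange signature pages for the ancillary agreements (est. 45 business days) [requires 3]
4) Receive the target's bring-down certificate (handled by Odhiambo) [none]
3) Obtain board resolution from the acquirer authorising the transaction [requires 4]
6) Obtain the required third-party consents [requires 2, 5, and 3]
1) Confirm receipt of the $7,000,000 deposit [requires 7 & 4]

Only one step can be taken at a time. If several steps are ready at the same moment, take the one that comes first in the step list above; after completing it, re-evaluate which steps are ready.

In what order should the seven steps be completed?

2 and 4 have no prerequisites; 2 is listed earlier, so 2 is first.
Now 7 and 4 have their prerequisites met. 7 is listed earlier, so 7 next.
4 is the only step now ready → 4.
Ready: 3 and 1. 3 is listed earlier → 3.
Now 5 and 1 have their prerequisites met. 5 is listed earlier, so 5 next.
Now 6 and 1 have their prerequisites met. 6 is listed earlier, so 6 next.
That leaves 1 as the only ready step → 1.

2, 7, 4, 3, 5, 6, 1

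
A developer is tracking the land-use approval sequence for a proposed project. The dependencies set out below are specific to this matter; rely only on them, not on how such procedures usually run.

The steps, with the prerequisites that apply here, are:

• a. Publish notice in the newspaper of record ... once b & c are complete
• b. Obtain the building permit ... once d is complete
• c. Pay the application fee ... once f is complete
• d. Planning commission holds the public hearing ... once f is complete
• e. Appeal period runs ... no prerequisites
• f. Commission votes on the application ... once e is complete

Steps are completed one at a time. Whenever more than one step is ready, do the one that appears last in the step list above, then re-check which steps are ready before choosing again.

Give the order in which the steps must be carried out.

e, f, d, c, b, a

e is the only step with nothing outstanding, so it goes first.
f needed e, now all done → f.
d and c are both available; d is listed later → d.
b now also ready, so the ready set is {c, b}; c is listed later → c.
That leaves b as the only ready step → b.
a needed c and b, now all done → a.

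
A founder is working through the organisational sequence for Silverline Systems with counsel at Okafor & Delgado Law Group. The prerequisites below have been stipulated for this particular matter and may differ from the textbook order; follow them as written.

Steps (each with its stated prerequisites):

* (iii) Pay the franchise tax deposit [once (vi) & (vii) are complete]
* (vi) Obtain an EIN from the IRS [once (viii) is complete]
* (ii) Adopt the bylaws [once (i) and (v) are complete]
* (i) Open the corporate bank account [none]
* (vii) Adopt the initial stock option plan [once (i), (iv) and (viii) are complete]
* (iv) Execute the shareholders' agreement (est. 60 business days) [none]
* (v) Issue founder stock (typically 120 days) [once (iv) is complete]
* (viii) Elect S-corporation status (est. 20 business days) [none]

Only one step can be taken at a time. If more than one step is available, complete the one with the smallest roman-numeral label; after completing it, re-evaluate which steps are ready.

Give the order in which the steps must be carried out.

(i) (iv) (v) (ii) (viii) (vi) (vii) (iii)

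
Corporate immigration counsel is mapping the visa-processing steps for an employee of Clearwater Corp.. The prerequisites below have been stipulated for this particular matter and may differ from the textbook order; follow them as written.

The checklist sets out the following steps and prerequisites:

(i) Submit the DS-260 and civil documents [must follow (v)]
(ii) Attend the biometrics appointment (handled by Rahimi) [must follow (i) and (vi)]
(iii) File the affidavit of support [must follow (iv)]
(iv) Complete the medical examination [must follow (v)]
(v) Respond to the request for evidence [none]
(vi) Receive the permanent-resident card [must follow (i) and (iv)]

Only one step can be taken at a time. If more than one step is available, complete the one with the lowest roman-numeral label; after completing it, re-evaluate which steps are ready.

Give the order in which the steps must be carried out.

(v), (i), (iv), (iii), (vi), (ii)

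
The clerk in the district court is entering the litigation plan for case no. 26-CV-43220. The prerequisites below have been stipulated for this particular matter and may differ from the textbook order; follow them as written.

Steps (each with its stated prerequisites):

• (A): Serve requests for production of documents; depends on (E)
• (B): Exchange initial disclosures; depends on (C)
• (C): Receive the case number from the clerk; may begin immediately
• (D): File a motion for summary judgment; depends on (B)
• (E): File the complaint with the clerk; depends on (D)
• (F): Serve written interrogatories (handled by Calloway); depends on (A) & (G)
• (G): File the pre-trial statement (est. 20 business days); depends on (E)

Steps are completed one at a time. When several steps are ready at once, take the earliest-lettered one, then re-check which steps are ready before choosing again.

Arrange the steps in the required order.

(C) is the only step with nothing outstanding, so it goes first.
(B) is the only step now ready → (B).
That leaves (D) as the only ready step → (D).
Next only (E) has its prerequisites met → (E).
Ready: (A) and (G). (A) has the earlier label → (A).
Next only (G) has its prerequisites met → (G).
Next only (F) has its prerequisites met → (F).

(C) → (B) → (D) → (E) → (A) → (G) → (F)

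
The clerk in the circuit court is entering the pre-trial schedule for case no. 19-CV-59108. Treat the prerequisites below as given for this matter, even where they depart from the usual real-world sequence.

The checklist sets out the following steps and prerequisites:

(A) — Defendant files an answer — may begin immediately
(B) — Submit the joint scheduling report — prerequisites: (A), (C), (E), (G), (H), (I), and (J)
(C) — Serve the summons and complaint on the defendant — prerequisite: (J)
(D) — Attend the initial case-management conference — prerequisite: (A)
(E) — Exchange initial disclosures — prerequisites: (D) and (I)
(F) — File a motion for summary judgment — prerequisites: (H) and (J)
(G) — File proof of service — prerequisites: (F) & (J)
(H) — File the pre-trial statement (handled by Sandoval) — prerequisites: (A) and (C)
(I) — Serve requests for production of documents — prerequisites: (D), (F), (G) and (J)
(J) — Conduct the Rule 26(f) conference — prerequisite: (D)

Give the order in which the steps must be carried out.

(A), (D), (J), (C), (H), (F), (G), (I), (E), (B)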